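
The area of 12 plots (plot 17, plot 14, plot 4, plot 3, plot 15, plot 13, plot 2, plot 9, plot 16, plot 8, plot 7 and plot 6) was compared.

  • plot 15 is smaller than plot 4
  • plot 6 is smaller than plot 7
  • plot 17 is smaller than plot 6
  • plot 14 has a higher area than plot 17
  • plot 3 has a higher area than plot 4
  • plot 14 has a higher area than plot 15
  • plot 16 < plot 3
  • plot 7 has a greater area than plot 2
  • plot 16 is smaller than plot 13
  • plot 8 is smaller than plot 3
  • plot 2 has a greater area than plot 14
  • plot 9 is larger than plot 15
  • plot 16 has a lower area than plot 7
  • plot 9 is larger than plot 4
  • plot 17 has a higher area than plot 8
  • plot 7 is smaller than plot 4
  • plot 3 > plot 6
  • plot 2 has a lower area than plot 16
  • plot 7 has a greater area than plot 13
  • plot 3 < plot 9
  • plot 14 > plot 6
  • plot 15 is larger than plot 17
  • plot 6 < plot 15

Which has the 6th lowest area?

Chaining the given pairs: plot 8 < plot 17 < plot 6 < plot 15 < plot 14 < plot 2 < plot 16 < plot 13 < plot 7 < plot 4 < plot 3 < plot 9.
Counting 6 from the smallest end gives plot 2.

plot 2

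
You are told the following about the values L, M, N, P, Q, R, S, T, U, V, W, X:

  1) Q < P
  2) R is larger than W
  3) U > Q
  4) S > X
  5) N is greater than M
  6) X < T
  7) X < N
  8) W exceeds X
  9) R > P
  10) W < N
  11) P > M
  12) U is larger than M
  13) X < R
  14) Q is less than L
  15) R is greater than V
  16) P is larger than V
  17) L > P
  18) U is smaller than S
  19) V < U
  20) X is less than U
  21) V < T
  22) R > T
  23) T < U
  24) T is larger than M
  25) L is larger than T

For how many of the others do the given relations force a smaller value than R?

7

Directly below R: X, V, T, W, P.
One step further: Q, M (7 so far).
Nothing else is reachable below R; 7 in all.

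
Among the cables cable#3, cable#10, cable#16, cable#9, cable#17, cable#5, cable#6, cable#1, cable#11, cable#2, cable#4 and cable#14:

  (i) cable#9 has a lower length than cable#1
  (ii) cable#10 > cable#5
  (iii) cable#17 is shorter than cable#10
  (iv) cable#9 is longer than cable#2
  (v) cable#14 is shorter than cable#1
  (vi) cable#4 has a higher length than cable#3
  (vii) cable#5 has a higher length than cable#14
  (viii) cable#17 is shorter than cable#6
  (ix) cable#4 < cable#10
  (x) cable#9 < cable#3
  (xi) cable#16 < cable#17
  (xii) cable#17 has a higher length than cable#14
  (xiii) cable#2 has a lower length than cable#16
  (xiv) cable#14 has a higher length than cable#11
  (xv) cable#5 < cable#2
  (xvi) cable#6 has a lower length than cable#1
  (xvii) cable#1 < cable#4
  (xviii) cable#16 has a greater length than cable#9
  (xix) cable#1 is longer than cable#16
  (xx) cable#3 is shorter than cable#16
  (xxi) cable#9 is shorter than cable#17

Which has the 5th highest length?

cable#17

The consecutive relations fix a unique order: cable#11 < cable#14 < cable#5 < cable#2 < cable#9 < cable#3 < cable#16 < cable#17 < cable#6 < cable#1 < cable#4 < cable#10.
Counting 5 from the largest end gives cable#17.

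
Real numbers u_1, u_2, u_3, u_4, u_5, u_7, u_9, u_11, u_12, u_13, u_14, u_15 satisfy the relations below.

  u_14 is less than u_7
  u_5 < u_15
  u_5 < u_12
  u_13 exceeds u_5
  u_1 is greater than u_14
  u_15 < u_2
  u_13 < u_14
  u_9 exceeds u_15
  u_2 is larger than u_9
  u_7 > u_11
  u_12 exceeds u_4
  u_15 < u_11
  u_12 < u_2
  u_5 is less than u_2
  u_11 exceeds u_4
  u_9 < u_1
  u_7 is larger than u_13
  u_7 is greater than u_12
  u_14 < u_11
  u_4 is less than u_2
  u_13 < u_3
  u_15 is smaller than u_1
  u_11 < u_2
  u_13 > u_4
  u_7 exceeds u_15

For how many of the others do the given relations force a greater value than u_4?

From u_4 the given relations immediately reach u_13, u_12, u_11, u_2.
From those, u_14, u_3, u_7 — 7 in total.
From those, u_1 — 8 in total.
Nothing else is reachable above u_4; 8 in all.

8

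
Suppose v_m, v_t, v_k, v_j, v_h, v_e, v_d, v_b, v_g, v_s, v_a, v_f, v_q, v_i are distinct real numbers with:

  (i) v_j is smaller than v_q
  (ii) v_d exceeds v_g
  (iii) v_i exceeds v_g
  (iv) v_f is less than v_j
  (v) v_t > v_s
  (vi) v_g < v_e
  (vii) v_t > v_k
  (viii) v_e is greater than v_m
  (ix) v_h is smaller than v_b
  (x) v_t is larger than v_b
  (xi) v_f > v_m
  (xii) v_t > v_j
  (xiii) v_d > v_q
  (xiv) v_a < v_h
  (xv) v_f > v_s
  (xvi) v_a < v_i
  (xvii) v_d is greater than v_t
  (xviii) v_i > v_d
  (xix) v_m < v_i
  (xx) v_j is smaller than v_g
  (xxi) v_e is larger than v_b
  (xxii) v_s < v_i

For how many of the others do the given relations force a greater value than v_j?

From v_j the given relations immediately reach v_t, v_q, v_g.
From those, v_d, v_i, v_e — 6 in total.
Nothing else is reachable above v_j; 6 in all.

6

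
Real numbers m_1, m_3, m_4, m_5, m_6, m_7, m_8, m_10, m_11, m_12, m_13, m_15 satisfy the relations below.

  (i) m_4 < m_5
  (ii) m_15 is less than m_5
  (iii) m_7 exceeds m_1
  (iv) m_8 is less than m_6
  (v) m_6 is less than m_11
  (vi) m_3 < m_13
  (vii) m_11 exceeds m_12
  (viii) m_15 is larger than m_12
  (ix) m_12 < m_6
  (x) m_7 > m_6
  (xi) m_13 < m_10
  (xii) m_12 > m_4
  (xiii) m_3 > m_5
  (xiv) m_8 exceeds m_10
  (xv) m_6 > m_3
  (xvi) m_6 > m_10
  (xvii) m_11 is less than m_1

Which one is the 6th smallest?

m_13

Chaining the given pairs: m_4 < m_12 < m_15 < m_5 < m_3 < m_13 < m_10 < m_8 < m_6 < m_11 < m_1 < m_7.
Counting 6 from the smallest end gives m_13.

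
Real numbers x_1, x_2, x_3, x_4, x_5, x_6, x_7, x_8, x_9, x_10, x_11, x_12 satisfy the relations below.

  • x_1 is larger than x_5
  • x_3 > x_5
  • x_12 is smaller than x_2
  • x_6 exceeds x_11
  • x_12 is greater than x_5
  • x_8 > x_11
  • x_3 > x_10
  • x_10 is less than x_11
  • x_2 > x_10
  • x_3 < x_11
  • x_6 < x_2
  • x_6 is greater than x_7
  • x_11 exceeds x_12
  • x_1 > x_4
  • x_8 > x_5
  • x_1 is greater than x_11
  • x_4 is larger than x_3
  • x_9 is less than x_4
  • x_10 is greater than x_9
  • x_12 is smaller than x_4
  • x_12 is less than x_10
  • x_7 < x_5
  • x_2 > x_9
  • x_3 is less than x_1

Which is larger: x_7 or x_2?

x_7 < x_5 and x_5 < x_12 give x_7 < x_12.
With x_12 < x_10: x_7 < x_5 < x_12 < x_10.
Then x_10 < x_3 extends the chain to x_3.
Then x_3 < x_11 extends the chain to x_11.
Then x_11 < x_6 extends the chain to x_6.
Then x_6 < x_2 extends the chain to x_2.
So x_7 < x_2; x_2 is the larger of the two.

x_2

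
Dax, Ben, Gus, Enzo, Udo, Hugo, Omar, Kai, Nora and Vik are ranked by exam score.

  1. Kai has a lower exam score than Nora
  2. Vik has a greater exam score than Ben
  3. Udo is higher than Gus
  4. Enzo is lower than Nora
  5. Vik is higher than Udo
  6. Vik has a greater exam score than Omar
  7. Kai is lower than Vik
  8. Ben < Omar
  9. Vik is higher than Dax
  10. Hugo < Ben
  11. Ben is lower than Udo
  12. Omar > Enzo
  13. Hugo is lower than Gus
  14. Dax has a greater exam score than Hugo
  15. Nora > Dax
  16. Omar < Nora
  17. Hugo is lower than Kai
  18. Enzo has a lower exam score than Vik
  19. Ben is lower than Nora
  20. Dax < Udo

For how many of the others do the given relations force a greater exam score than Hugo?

The elements the relations force above Hugo are Ben, Gus, Dax, Udo, Kai, Omar, Vik, Nora — no chain reaches any other.
That is 8.

8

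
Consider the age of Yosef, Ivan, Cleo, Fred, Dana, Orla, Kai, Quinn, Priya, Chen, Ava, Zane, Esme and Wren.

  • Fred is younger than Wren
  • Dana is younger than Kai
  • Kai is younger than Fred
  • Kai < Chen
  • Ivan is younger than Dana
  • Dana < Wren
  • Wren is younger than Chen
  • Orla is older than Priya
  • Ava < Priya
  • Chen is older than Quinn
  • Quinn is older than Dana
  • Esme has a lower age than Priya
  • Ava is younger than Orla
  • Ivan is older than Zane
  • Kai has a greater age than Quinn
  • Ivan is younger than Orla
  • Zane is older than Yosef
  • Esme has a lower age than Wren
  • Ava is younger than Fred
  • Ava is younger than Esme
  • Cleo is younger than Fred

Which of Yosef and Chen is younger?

Yosef

Yosef < Zane and Zane < Ivan give Yosef < Ivan.
With Ivan < Dana: Yosef < Zane < Ivan < Dana.
Then Dana < Quinn extends the chain to Quinn.
With Quinn < Kai: Yosef < Zane < Ivan < Dana < Quinn < Kai.
Then Kai < Fred extends the chain to Fred.
Then Fred < Wren extends the chain to Wren.
Then Wren < Chen extends the chain to Chen.
So Yosef < Chen; Yosef is the younger of the two.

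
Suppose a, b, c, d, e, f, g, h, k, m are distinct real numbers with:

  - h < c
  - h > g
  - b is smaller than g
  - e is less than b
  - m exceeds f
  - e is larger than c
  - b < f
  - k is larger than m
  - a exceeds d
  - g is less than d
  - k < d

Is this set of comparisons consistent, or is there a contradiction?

We have b < g stated directly, yet also g < h < c < e < b by chaining the others — so g < b. Contradiction.

inconsistent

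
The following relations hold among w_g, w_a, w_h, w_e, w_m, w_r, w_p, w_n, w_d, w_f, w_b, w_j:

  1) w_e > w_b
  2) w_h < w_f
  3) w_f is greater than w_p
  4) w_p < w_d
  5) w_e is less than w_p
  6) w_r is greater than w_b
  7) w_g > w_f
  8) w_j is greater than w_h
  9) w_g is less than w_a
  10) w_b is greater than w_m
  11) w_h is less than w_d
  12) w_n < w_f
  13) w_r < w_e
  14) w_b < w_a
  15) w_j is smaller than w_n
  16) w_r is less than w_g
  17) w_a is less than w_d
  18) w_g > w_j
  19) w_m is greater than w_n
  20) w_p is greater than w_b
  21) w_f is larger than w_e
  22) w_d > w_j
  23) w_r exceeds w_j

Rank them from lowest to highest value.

w_h < w_j < w_n < w_m < w_b < w_r < w_e < w_p < w_f < w_g < w_a < w_d

Nothing is placed below w_h, so it is least; from there w_h < w_j; w_j < w_n; w_n < w_m; w_m < w_b; w_b < w_r; w_r < w_e; w_e < w_p; w_p < w_f; w_f < w_g; w_g < w_a; w_a < w_d, each given directly.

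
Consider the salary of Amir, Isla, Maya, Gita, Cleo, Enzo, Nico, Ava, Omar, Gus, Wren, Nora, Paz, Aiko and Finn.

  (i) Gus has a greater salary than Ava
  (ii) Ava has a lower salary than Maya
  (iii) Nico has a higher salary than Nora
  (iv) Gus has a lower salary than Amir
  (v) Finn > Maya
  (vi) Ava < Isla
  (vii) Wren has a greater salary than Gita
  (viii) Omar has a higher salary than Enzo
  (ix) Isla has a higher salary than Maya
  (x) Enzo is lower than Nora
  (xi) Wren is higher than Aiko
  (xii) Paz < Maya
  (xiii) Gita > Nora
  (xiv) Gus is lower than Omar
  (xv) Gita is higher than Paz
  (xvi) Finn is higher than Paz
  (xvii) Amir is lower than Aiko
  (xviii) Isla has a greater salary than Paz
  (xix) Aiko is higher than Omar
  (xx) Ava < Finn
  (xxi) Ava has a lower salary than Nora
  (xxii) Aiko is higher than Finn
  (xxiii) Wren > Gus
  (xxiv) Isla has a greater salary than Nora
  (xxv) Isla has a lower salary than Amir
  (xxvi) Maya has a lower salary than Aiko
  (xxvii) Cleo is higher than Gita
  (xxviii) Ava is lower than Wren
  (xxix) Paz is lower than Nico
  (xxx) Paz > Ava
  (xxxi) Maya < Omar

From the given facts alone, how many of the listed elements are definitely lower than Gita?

4

The elements the relations force below Gita are Enzo, Ava, Nora, Paz — no chain reaches any other.
That is 4.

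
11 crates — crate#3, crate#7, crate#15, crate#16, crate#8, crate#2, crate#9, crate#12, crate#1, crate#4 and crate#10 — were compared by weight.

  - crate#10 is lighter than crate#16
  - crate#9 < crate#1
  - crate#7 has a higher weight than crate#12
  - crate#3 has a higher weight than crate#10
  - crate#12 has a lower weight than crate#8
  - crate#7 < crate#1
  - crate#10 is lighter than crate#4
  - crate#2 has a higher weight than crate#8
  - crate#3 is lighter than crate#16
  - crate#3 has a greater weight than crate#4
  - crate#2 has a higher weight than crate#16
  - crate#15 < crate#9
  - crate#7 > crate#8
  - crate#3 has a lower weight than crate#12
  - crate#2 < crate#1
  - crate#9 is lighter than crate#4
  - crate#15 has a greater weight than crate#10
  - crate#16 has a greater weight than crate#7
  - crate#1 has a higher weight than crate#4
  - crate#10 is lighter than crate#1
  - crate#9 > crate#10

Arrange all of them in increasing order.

Each adjacent pair is fixed by a given relation: crate#10 < crate#15; crate#15 < crate#9; crate#9 < crate#4; crate#4 < crate#3; crate#3 < crate#12; crate#12 < crate#8; crate#8 < crate#7; crate#7 < crate#16; crate#16 < crate#2; crate#2 < crate#1. Chaining them end to end gives the full order.

crate#10 < crate#15 < crate#9 < crate#4 < crate#3 < crate#12 < crate#8 < crate#7 < crate#16 < crate#2 < crate#1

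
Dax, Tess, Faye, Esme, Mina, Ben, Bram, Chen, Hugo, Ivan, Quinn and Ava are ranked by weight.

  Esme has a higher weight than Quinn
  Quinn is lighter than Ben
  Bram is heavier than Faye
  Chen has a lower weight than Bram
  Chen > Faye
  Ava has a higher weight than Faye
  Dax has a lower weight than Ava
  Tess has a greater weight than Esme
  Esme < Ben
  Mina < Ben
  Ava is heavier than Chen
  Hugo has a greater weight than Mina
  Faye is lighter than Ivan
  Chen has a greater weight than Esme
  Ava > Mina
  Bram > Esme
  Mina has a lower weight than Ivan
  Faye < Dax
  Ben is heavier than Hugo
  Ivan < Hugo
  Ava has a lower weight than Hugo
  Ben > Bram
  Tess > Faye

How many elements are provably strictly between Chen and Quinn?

Chaining upward from Quinn reaches: Esme, Bram, Ava, Tess, Hugo, Ben.
Chaining downward from Chen reaches: Esme, Faye.
Strictly between Quinn and Chen are those in both lists: Esme — 1 element.

1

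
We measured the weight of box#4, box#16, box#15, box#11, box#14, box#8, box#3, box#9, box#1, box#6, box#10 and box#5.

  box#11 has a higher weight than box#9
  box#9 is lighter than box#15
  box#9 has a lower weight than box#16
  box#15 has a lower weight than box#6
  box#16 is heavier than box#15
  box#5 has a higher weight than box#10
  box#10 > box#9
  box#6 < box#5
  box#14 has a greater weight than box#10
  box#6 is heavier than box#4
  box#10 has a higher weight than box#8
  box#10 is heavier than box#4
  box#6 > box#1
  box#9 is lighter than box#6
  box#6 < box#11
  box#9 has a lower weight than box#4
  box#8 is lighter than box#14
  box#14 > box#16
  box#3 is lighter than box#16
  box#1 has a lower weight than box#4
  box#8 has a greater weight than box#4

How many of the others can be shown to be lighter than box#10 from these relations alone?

4

The elements the relations force below box#10 are box#1, box#9, box#4, box#8 — no chain reaches any other.
That is 4.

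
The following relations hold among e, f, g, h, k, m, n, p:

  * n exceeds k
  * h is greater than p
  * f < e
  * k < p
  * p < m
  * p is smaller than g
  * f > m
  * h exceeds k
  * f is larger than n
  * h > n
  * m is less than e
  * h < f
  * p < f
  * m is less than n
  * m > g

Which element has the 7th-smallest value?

Chaining the given pairs: k < p < g < m < n < h < f < e.
The 7th smallest is f.

f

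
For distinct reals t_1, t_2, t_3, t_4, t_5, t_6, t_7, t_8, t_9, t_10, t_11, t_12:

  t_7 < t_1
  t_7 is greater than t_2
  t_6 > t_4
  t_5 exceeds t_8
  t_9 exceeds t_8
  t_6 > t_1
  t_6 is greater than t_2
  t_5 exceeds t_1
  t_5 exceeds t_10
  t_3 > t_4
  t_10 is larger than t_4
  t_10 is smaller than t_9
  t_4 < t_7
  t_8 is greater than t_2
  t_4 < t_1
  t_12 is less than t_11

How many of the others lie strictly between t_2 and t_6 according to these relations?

Chaining upward from t_2 reaches: t_7, t_8, t_1, t_5, t_9.
Chaining downward from t_6 reaches: t_4, t_7, t_1.
Strictly between t_2 and t_6 are those in both lists: t_7, t_1 — 2 elements.

2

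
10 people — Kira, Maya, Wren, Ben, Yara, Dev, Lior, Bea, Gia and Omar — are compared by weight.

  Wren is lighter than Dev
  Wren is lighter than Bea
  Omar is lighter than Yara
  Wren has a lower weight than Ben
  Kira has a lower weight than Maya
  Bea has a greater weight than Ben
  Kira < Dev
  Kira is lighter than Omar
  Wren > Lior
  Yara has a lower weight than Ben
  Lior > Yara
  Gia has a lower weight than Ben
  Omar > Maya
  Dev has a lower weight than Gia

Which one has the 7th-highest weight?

Yara

Piecing the relations together gives one ordering: Kira < Maya < Omar < Yara < Lior < Wren < Dev < Gia < Ben < Bea.
The 7th largest is Yara.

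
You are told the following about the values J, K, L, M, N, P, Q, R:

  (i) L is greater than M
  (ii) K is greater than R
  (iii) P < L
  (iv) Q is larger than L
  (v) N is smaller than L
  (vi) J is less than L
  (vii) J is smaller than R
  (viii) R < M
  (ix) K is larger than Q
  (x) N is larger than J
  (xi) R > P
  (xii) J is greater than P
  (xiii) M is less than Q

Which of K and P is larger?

K

The relevant relations are P < J; J < R; R < M; M < L; L < Q; Q < K.
Chaining these gives P < J < R < M < L < Q < K.
So P < K; K is the larger of the two.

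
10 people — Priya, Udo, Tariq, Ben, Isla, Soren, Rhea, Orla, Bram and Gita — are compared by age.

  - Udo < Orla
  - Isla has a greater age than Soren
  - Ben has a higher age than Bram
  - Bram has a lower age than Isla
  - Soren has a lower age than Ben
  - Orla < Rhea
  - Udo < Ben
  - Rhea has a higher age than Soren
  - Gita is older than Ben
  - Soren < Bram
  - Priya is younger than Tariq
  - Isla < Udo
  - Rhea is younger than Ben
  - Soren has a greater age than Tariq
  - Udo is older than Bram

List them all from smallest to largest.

Priya < Tariq < Soren < Bram < Isla < Udo < Orla < Rhea < Ben < Gita

Each adjacent pair is fixed by a given relation: Priya < Tariq; Tariq < Soren; Soren < Bram; Bram < Isla; Isla < Udo; Udo < Orla; Orla < Rhea; Rhea < Ben; Ben < Gita. Chaining them end to end gives the full order.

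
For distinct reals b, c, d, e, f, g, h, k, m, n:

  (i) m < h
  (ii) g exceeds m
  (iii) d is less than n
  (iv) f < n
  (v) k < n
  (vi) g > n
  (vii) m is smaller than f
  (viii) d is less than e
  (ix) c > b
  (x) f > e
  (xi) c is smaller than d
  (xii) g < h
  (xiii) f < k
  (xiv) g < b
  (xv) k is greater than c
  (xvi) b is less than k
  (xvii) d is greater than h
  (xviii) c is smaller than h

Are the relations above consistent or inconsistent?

inconsistent

Chaining the given relations yields g < b < c < h < d < e < f < k < n, so g < n. But one relation states n < g. These cannot both hold.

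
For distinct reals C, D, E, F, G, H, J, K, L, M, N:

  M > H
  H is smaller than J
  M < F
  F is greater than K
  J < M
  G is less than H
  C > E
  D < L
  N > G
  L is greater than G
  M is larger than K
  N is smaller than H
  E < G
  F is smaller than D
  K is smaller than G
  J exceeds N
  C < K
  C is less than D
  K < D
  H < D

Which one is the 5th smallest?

Chaining the given pairs: E < C < K < G < N < H < J < M < F < D < L.
The 5th smallest is N.

N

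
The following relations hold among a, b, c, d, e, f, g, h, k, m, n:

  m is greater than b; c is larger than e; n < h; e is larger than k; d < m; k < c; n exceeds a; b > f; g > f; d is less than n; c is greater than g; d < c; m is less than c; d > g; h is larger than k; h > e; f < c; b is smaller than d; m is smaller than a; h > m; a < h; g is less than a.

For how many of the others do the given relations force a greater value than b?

Directly above b: d, m.
One step further: a, n, h, c (6 so far).
Nothing else is reachable above b; 6 in all.

6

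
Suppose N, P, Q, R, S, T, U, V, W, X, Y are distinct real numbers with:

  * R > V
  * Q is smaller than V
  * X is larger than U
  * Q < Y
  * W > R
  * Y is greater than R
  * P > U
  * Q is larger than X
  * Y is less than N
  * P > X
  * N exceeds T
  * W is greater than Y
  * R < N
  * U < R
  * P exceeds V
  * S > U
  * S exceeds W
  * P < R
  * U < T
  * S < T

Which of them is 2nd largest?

The consecutive relations fix a unique order: U < X < Q < V < P < R < Y < W < S < T < N.
Counting 2 from the largest end gives T.

T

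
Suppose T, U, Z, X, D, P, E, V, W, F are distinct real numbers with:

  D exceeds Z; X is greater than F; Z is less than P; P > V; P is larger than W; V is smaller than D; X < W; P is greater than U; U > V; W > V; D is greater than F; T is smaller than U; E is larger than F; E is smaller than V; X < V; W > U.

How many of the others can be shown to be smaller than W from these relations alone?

6

The elements the relations force below W are F, X, T, E, V, U — no chain reaches any other.
That is 6.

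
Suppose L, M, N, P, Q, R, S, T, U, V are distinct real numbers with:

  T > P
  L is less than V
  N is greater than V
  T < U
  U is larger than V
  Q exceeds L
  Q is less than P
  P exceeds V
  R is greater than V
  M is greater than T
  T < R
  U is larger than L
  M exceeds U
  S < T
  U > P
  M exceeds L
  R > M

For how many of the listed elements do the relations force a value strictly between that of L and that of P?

The relations place L below P. An element lies strictly between them when it is forced above L and also forced below P.
Above L: {V, Q, T, U, M, R, N}. Below P: {V, Q}.
Intersection: {V, Q} — 2.

2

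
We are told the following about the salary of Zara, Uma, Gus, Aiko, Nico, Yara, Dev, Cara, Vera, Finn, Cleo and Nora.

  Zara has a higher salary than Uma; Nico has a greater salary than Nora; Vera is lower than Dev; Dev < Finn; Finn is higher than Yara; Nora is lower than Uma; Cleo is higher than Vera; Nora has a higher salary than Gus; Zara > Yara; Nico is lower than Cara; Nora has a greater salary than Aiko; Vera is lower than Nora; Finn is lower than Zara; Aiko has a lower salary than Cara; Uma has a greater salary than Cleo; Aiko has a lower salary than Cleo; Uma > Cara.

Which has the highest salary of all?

Yara is not greatest since Yara < Finn; Aiko is not greatest since Aiko < Cara; Vera is not greatest since Vera < Nora; Gus is not greatest since Gus < Nora; Nora is not greatest since Nora < Uma; Nico is not greatest since Nico < Cara; Cleo is not greatest since Cleo < Uma; Dev is not greatest since Dev < Finn; Cara is not greatest since Cara < Uma; Finn is not greatest since Finn < Zara; Uma is not greatest since Uma < Zara.
Only Zara has nothing above it, so Zara is the highest salary.

Zara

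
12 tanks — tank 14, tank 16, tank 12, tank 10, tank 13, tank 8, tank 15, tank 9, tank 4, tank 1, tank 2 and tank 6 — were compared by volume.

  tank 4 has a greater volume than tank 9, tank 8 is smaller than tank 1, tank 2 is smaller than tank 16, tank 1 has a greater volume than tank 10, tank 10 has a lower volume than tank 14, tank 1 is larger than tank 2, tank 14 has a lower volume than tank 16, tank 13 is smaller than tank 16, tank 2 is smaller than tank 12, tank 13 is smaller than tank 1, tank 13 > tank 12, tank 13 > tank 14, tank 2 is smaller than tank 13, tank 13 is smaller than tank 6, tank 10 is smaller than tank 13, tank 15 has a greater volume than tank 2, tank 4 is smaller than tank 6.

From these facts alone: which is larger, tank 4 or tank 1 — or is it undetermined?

Following every chain through tank 4: above tank 4 we get tank 6; below tank 4 we get tank 9.
tank 1 is not reached, and no chain runs the other way from tank 1 to tank 4.
So the given relations leave the order of tank 4 and tank 1 undetermined.

undetermined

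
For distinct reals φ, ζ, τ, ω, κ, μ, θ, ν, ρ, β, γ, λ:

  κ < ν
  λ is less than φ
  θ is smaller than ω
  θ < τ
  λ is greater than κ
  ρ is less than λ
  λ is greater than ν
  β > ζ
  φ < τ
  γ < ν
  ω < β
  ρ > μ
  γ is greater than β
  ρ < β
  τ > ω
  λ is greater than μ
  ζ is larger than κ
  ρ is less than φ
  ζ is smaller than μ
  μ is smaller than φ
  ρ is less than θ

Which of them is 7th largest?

ω

Chaining the given pairs: κ < ζ < μ < ρ < θ < ω < β < γ < ν < λ < φ < τ.
Counting 7 from the largest end gives ω.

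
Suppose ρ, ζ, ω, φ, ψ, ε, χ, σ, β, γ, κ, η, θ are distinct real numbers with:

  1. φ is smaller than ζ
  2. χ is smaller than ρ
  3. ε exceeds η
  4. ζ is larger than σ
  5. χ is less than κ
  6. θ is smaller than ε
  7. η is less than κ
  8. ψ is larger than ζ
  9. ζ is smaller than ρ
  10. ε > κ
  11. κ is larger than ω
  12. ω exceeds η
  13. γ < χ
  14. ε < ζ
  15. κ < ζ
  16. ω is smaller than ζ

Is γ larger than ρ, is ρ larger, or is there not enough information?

The relevant relations are γ < χ; χ < κ; κ < ε; ε < ζ; ζ < ρ.
Together: γ < χ < κ < ε < ζ < ρ.
So ρ is larger.

ρ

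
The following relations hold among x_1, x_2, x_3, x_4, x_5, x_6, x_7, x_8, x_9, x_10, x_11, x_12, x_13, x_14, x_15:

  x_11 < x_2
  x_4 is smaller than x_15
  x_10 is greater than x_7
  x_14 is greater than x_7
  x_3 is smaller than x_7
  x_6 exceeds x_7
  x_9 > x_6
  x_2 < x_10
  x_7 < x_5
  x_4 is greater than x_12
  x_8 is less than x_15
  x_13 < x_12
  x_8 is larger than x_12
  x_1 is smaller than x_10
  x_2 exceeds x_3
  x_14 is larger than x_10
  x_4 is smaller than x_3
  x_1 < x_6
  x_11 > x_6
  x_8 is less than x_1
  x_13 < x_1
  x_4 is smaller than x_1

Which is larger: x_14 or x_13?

The relevant relations are x_13 < x_12; x_12 < x_8; x_8 < x_1; x_1 < x_6; x_6 < x_11; x_11 < x_2; x_2 < x_10; x_10 < x_14.
Chaining these gives x_13 < x_12 < x_8 < x_1 < x_6 < x_11 < x_2 < x_10 < x_14.
So x_13 < x_14; x_14 is the larger of the two.

x_14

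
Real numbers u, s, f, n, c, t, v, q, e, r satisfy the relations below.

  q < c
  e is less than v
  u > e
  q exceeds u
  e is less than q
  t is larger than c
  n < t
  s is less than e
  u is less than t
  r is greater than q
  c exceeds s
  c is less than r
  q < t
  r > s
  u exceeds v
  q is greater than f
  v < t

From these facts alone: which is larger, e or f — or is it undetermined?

Following every chain through f: above f we get q, c, r, t.
e is not reached, and no chain runs the other way from e to f.
So the given relations leave the order of f and e undetermined.

undetermined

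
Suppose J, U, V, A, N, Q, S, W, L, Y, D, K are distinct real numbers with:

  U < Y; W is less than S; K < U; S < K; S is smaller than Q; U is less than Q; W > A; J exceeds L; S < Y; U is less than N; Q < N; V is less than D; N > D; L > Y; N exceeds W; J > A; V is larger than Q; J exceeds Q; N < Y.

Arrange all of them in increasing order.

Nothing is placed below A, so it is least; from there A < W; W < S; S < K; K < U; U < Q; Q < V; V < D; D < N; N < Y; Y < L; L < J, each given directly.

A < W < S < K < U < Q < V < D < N < Y < L < J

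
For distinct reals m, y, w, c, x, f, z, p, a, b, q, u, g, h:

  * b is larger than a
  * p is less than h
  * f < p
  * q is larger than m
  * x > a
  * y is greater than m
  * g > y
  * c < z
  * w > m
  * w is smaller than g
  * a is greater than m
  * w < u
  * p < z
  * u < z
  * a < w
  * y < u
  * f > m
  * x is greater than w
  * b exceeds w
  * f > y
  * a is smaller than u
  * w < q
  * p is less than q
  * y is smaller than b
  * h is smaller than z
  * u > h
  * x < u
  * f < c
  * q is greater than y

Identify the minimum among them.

Chaining upward from m: directly above it, y, f, a, w, q; then p, c, g, x, b, u; then h, z.
That covers every other element, and nothing is given below m, so m is the minimum.

m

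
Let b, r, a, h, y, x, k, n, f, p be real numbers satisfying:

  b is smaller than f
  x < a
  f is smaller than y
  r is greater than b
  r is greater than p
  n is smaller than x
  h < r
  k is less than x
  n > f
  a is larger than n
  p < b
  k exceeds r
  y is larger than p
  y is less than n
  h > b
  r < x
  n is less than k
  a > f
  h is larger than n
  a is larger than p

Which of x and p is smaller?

The relevant relations are p < b; b < f; f < y; y < n; n < h; h < r; r < k; k < x.
Together: p < b < f < y < n < h < r < k < x.
So p < x; p is the smaller of the two.

p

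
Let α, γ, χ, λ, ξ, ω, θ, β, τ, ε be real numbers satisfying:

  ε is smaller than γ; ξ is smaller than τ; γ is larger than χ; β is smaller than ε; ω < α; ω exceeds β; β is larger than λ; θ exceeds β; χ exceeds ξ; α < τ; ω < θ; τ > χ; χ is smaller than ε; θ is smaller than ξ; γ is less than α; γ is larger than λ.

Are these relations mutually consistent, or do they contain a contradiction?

consistent

Every relation is compatible with λ < β < ω < θ < ξ < χ < ε < γ < α < τ; the set is consistent.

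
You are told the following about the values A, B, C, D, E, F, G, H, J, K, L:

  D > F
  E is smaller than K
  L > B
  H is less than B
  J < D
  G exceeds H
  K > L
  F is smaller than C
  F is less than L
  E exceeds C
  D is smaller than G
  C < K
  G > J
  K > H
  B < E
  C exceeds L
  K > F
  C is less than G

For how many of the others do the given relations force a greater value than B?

5

Directly above B: L, E.
One step further: C, K (4 so far).
One step further: G (5 so far).
Nothing else is reachable above B; 5 in all.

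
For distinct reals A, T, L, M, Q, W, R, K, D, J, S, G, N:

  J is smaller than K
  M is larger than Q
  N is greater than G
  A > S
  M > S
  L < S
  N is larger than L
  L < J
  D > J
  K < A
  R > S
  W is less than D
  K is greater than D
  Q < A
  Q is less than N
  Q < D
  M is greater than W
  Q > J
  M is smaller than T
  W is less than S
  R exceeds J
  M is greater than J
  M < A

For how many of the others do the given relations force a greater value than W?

The elements the relations force above W are D, S, M, K, R, A, T — no chain reaches any other.
That is 7.

7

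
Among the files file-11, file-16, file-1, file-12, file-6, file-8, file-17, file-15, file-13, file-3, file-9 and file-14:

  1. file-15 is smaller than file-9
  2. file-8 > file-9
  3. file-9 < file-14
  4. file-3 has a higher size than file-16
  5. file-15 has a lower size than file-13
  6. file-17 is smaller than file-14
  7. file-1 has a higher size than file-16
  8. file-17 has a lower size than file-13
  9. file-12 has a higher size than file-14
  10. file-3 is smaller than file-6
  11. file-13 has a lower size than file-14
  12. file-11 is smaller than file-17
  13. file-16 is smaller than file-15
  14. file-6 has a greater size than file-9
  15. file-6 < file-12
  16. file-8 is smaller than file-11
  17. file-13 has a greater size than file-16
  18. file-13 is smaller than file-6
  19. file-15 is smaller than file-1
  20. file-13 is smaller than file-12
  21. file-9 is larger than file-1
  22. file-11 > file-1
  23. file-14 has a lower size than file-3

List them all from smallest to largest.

The consecutive links are each given: file-16 < file-15; file-15 < file-1; file-1 < file-9; file-9 < file-8; file-8 < file-11; file-11 < file-17; file-17 < file-13; file-13 < file-14; file-14 < file-3; file-3 < file-6; file-6 < file-12.

file-16 < file-15 < file-1 < file-9 < file-8 < file-11 < file-17 < file-13 < file-14 < file-3 < file-6 < file-12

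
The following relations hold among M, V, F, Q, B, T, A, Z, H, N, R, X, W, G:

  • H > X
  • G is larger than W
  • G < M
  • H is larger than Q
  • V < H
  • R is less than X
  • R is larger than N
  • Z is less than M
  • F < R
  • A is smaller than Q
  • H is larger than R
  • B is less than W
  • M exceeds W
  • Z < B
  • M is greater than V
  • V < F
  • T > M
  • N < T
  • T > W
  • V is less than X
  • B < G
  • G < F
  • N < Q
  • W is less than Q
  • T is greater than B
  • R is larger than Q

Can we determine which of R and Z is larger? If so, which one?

Link the given pairs in sequence: Z < B; B < W; W < G; G < F; F < R.
Chaining these gives Z < B < W < G < F < R.
So R is larger.

R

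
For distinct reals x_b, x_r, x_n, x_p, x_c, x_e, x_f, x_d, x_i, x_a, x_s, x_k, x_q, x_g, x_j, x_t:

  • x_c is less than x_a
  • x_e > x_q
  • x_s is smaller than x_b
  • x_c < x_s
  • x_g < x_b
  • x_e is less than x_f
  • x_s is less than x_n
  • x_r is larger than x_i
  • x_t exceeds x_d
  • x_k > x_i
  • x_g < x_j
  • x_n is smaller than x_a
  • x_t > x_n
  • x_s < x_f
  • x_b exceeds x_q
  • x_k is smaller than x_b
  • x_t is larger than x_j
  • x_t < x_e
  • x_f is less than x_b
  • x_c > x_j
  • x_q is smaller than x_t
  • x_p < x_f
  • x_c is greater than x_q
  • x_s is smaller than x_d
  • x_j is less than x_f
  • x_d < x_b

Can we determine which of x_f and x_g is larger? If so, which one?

x_f

x_g < x_j and x_j < x_c give x_g < x_c.
Then x_c < x_s extends the chain to x_s.
With x_s < x_d: x_g < x_j < x_c < x_s < x_d.
With x_d < x_t: x_g < x_j < x_c < x_s < x_d < x_t.
Then x_t < x_e extends the chain to x_e.
Then x_e < x_f extends the chain to x_f.
So x_f is larger.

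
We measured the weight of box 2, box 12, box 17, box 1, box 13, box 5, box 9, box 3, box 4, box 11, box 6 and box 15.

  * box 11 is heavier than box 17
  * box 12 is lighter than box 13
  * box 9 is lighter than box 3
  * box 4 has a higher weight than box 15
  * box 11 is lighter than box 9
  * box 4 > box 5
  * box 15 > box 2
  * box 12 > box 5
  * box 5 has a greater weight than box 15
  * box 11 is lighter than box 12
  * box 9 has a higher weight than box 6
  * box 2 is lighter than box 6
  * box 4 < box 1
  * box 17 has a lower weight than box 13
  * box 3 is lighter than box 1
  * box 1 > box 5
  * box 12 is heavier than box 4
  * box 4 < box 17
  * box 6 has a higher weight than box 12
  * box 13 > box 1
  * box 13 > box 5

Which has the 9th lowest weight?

box 9

The consecutive relations fix a unique order: box 2 < box 15 < box 5 < box 4 < box 17 < box 11 < box 12 < box 6 < box 9 < box 3 < box 1 < box 13.
Counting 9 from the smallest end gives box 9.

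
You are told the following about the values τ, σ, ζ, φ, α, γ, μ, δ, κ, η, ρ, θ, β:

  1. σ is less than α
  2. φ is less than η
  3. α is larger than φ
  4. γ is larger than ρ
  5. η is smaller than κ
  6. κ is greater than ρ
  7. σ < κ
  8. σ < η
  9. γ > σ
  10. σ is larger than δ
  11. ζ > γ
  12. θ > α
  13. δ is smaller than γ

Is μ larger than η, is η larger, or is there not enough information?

Following every chain through η: above η we get κ; below η we get δ, φ, σ.
μ is not reached, and no chain runs the other way from μ to η.
So the given relations leave the order of η and μ undetermined.

undetermined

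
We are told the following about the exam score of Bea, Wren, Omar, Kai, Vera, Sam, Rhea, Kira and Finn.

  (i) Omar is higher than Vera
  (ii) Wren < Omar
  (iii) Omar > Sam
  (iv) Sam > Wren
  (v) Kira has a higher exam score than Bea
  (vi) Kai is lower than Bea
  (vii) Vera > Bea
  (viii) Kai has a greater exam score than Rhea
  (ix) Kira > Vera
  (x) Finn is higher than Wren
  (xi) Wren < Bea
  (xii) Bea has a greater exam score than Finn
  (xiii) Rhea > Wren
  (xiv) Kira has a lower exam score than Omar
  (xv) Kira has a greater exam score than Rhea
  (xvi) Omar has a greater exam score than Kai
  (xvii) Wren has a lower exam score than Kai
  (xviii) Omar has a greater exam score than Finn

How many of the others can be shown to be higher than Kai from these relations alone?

The elements the relations force above Kai are Bea, Vera, Kira, Omar — no chain reaches any other.
That is 4.

4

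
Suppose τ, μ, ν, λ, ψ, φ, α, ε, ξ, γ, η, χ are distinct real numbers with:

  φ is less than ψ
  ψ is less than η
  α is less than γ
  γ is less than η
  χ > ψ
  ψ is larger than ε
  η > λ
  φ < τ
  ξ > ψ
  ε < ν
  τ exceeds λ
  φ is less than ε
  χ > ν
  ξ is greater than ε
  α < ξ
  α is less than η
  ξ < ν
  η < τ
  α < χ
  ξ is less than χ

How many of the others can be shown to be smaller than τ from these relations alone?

7

Directly below τ: φ, λ, η.
One step further: α, γ, ψ (6 so far).
One step further: ε (7 so far).
Nothing else is reachable below τ; 7 in all.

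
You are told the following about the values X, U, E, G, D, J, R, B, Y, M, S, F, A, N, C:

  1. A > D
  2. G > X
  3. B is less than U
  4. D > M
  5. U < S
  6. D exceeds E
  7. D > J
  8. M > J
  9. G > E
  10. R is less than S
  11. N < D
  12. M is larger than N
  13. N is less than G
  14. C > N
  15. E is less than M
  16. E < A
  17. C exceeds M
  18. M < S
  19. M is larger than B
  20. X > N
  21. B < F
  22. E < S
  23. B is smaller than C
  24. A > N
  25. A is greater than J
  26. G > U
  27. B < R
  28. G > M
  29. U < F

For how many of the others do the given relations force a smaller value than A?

6

Directly below A: N, J, E, D.
One step further: M (5 so far).
One step further: B (6 so far).
Nothing else is reachable below A; 6 in all.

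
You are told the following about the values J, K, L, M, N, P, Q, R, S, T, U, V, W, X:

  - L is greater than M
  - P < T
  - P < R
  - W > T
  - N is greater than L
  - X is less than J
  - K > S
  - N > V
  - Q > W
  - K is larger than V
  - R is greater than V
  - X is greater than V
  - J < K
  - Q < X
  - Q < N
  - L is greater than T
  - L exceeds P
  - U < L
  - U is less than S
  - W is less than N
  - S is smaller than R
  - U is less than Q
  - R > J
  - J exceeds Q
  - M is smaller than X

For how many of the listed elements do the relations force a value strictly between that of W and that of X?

The relations place W below X. An element lies strictly between them when it is forced above W and also forced below X.
Above W: {Q, N, J, K, R}. Below X: {U, P, T, V, M, Q}.
Intersection: {Q} — 1.

1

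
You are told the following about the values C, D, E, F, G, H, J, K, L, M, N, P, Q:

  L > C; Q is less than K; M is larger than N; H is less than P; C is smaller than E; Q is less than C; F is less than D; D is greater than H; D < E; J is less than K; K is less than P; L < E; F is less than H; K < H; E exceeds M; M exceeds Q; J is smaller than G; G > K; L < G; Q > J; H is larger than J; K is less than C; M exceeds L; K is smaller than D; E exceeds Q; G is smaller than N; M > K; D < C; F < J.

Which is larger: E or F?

F < J and J < Q give F < Q.
Then Q < K extends the chain to K.
With K < H: F < J < Q < K < H.
With H < D: F < J < Q < K < H < D.
With D < C: F < J < Q < K < H < D < C.
With C < L: F < J < Q < K < H < D < C < L.
With L < G: F < J < Q < K < H < D < C < L < G.
With G < N: F < J < Q < K < H < D < C < L < G < N.
With N < M: F < J < Q < K < H < D < C < L < G < N < M.
With M < E: F < J < Q < K < H < D < C < L < G < N < M < E.
So F < E; E is the larger of the two.

E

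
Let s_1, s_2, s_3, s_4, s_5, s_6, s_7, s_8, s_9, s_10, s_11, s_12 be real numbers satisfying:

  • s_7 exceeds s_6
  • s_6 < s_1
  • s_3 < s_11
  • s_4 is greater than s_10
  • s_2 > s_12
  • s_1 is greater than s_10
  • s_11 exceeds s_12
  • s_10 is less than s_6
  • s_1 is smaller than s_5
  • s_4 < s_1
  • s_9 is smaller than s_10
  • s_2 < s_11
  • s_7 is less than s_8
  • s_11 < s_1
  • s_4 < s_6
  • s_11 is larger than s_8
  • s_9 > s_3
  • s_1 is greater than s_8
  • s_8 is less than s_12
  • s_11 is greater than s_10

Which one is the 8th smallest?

Chaining the given pairs: s_3 < s_9 < s_10 < s_4 < s_6 < s_7 < s_8 < s_12 < s_2 < s_11 < s_1 < s_5.
The 8th smallest is s_12.

s_12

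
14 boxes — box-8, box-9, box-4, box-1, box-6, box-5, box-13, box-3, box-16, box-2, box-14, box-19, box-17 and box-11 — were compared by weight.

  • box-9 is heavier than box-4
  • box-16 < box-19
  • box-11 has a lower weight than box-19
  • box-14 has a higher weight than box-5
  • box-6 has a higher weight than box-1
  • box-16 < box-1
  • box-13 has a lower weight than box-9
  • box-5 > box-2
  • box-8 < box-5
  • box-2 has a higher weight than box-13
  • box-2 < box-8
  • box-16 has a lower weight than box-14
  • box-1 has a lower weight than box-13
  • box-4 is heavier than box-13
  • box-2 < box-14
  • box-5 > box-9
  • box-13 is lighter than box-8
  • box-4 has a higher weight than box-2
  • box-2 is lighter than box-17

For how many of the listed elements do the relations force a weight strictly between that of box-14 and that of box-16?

Chaining upward from box-16 reaches: box-1, box-13, box-6, box-2, box-8, box-4, box-9, box-5, box-17, box-19.
Chaining downward from box-14 reaches: box-1, box-13, box-2, box-8, box-4, box-9, box-5.
Strictly between box-16 and box-14 are those in both lists: box-1, box-13, box-2, box-8, box-4, box-9, box-5 — 7 elements.

7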